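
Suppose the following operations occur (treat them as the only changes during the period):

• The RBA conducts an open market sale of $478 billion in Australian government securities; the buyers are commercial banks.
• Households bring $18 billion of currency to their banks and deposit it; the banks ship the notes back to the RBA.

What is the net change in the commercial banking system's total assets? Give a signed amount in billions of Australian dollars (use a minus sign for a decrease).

RBA balance sheet:
  Assets:      Securities −$478B
  Liabilities: Bank reserves −$460B, Currency in circulation −$18B
Commercial banking system:
  Assets:      Reserves at CB −$460B, Securities +$478B
  Liabilities: Checkable deposits +$18B
Change in total bank assets = +$18 billion.

+$18 billion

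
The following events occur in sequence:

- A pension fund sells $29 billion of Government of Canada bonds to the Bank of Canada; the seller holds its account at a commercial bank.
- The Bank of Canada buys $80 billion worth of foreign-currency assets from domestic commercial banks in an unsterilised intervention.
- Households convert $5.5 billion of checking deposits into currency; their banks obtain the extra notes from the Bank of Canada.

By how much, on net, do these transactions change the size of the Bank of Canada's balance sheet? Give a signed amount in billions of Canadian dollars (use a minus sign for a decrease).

Asset purchase (from non-banks) $29 billion: a Bank of Canada asset is acquired → +$29B.
FX purchase $80 billion: a Bank of Canada asset is acquired → +$80B.
Currency withdrawal $5.5 billion: only the composition of liabilities changes → 0.
Net: 29 + 80 + 0 = +$109 billion.

+$109 billion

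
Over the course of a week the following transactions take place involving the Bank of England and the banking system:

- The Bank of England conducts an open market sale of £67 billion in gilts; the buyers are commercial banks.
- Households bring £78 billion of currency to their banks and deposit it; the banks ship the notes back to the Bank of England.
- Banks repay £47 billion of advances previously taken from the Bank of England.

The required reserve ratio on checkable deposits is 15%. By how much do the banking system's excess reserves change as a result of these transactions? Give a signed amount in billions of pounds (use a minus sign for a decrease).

OMO sale (to banks) £67 billion: reserves −£67B, deposits 0.
Currency deposit £78 billion: reserves +£78B, deposits +£78B.
Discount-window repayment £47 billion: reserves −£47B, deposits 0.
Totals: Δreserves = −£36B, Δdeposits = +£78B.
Δrequired reserves = 15% × +£78B = +£11.7B.
Δexcess reserves = Δreserves − Δrequired = −£36B − (+£11.7B) = -£47.7 billion.

-£47.7 billion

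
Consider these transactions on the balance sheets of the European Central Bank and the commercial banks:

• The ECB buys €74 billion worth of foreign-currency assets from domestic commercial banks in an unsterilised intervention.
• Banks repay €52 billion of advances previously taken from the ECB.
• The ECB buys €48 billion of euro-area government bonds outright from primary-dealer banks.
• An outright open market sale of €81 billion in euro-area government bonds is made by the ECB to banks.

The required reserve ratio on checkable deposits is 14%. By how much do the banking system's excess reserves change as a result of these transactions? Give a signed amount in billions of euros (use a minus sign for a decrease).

FX purchase €74 billion: reserves +€74B, deposits 0.
Discount-window repayment €52 billion: reserves −€52B, deposits 0.
OMO purchase (from banks) €48 billion: reserves +€48B, deposits 0.
OMO sale (to banks) €81 billion: reserves −€81B, deposits 0.
Totals: Δreserves = −€11B, Δdeposits = 0.
Δrequired reserves = 14% × 0 = 0.
Δexcess reserves = Δreserves − Δrequired = −€11B − (0) = -€11 billion.

-€11 billion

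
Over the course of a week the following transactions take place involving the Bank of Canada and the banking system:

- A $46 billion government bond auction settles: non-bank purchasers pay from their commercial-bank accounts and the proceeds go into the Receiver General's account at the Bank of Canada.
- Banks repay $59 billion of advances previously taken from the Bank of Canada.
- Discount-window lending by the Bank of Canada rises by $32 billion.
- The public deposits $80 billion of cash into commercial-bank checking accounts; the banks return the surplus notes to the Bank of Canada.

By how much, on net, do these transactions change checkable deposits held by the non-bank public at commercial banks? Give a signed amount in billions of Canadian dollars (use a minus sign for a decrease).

Government account inflow $46 billion: non-bank counterparties' bank balances fall → −$46B.
Discount-window repayment $59 billion: the counterparty is a bank, so public deposits are unchanged → 0.
Discount-window loan $32 billion: the counterparty is a bank, so public deposits are unchanged → 0.
Currency deposit $80 billion: non-bank counterparties' bank balances rise → +$80B.
Net: −46 + 0 + 0 + 80 = +$34 billion.

+$34 billion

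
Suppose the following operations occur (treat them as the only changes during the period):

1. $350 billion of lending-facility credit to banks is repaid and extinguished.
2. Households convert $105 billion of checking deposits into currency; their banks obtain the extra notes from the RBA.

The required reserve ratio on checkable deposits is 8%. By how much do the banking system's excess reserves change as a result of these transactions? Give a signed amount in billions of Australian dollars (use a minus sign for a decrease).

Discount-window repayment $350 billion: reserves −$350B, deposits 0.
Currency withdrawal $105 billion: reserves −$105B, deposits −$105B.
Totals: Δreserves = −$455B, Δdeposits = −$105B.
Δrequired reserves = 8% × −$105B = −$8.4B.
Δexcess reserves = Δreserves − Δrequired = −$455B − (−$8.4B) = -$446.6 billion.

-$446.6 billion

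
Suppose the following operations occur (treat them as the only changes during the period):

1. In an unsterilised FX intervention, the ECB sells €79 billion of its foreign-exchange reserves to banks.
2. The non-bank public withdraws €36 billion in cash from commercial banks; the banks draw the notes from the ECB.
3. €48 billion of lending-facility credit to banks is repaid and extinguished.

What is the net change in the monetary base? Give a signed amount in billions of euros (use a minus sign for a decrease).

ECB balance sheet:
  Assets:      Loans to banks −€48B, Foreign assets −€79B
  Liabilities: Bank reserves −€163B, Currency in circulation +€36B
Commercial banking system:
  Assets:      Reserves at CB −€163B, Foreign assets +€79B
  Liabilities: Checkable deposits −€36B, Borrowings from CB −€48B
Monetary base = currency + reserves: +€36B + (−€163B) = -€127 billion.

-€127 billion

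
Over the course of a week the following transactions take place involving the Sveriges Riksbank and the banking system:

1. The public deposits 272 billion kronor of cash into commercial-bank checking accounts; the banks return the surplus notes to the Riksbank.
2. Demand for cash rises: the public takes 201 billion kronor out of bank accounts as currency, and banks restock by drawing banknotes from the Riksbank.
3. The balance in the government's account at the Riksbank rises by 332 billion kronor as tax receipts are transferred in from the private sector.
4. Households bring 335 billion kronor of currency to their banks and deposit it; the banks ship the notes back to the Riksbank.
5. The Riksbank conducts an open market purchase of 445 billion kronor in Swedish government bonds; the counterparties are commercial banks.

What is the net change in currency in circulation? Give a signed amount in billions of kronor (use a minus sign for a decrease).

-406 billion

Currency deposit 272 billion kronor: notes return to the central bank → −272B.
Currency withdrawal 201 billion kronor: notes leave the central bank → +201B.
Government account inflow 332 billion kronor: no currency enters or leaves circulation → 0.
Currency deposit 335 billion kronor: notes return to the central bank → −335B.
OMO purchase (from banks) 445 billion kronor: no currency enters or leaves circulation → 0.
Net: −272 + 201 + 0 − 335 + 0 = -406 billion.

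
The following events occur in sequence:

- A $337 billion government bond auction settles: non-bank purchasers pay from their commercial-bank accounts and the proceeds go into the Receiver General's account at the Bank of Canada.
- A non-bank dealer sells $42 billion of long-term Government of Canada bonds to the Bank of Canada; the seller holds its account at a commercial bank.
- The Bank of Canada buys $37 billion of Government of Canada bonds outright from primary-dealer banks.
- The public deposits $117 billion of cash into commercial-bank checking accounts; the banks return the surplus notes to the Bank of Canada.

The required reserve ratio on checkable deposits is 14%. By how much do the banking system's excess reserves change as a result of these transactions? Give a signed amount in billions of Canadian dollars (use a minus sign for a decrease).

Government account inflow $337 billion: reserves −$337B, deposits −$337B.
Asset purchase (from non-banks) $42 billion: reserves +$42B, deposits +$42B.
OMO purchase (from banks) $37 billion: reserves +$37B, deposits 0.
Currency deposit $117 billion: reserves +$117B, deposits +$117B.
Totals: Δreserves = −$141B, Δdeposits = −$178B.
Δrequired reserves = 14% × −$178B = −$24.92B.
Δexcess reserves = Δreserves − Δrequired = −$141B − (−$24.92B) = -$116.08 billion.

-$116.08 billion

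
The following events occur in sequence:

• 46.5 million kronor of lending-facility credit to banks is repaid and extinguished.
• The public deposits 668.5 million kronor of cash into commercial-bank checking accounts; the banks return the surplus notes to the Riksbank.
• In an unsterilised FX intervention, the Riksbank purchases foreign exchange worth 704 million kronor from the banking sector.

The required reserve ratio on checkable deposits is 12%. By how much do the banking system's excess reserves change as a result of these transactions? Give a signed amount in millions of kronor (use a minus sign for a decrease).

Discount-window repayment 46.5 million kronor: reserves −46.5M, deposits 0.
Currency deposit 668.5 million kronor: reserves +668.5M, deposits +668.5M.
FX purchase 704 million kronor: reserves +704M, deposits 0.
Totals: Δreserves = +1326M, Δdeposits = +668.5M.
Δrequired reserves = 12% × +668.5M = +80.22M.
Δexcess reserves = Δreserves − Δrequired = +1326M − (+80.22M) = +1245.78 million.

+1245.78 million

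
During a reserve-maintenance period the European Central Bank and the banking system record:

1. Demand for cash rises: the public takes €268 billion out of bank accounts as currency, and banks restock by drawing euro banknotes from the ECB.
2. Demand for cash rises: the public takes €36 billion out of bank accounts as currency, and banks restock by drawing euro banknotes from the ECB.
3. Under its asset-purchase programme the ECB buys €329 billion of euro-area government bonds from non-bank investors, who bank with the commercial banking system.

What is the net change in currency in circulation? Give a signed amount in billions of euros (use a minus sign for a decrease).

+€304 billion

ECB balance sheet:
  Assets:      Securities +€329B
  Liabilities: Bank reserves +€25B, Currency in circulation +€304B
Commercial banking system:
  Assets:      Reserves at CB +€25B
  Liabilities: Checkable deposits +€25B
So the change in currency in circulation is +€304 billion.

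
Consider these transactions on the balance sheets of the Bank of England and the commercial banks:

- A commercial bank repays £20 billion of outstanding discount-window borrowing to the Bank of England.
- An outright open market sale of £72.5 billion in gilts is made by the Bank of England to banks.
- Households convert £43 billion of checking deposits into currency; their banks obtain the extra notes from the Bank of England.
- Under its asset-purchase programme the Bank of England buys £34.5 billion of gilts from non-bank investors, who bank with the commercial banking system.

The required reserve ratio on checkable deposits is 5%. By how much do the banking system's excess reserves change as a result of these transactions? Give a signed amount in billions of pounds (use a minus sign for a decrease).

Discount-window repayment £20 billion: reserves −£20B, deposits 0.
OMO sale (to banks) £72.5 billion: reserves −£72.5B, deposits 0.
Currency withdrawal £43 billion: reserves −£43B, deposits −£43B.
Asset purchase (from non-banks) £34.5 billion: reserves +£34.5B, deposits +£34.5B.
Totals: Δreserves = −£101B, Δdeposits = −£8.5B.
Δrequired reserves = 5% × −£8.5B = −£0.425B.
Δexcess reserves = Δreserves − Δrequired = −£101B − (−£0.425B) = -£100.575 billion.

-£100.575 billion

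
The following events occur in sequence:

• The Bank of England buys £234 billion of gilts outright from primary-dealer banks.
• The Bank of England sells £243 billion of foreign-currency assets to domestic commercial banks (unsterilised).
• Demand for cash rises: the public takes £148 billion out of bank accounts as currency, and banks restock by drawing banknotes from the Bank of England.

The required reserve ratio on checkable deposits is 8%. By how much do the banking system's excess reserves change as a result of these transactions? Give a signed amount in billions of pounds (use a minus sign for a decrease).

-£145.16 billion

OMO purchase (from banks) £234 billion: reserves +£234B, deposits 0.
FX sale £243 billion: reserves −£243B, deposits 0.
Currency withdrawal £148 billion: reserves −£148B, deposits −£148B.
Totals: Δreserves = −£157B, Δdeposits = −£148B.
Δrequired reserves = 8% × −£148B = −£11.84B.
Δexcess reserves = Δreserves − Δrequired = −£157B − (−£11.84B) = -£145.16 billion.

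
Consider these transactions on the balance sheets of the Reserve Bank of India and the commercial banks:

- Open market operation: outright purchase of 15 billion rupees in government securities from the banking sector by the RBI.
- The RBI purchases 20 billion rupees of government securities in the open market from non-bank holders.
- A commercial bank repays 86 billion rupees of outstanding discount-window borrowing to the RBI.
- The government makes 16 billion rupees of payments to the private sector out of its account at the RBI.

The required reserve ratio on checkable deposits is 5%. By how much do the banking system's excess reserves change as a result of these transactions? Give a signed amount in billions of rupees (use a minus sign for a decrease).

-36.8 billion

OMO purchase (from banks) 15 billion rupees: reserves +15B, deposits 0.
Asset purchase (from non-banks) 20 billion rupees: reserves +20B, deposits +20B.
Discount-window repayment 86 billion rupees: reserves −86B, deposits 0.
Government spending 16 billion rupees: reserves +16B, deposits +16B.
Totals: Δreserves = −35B, Δdeposits = +36B.
Δrequired reserves = 5% × +36B = +1.8B.
Δexcess reserves = Δreserves − Δrequired = −35B − (+1.8B) = -36.8 billion.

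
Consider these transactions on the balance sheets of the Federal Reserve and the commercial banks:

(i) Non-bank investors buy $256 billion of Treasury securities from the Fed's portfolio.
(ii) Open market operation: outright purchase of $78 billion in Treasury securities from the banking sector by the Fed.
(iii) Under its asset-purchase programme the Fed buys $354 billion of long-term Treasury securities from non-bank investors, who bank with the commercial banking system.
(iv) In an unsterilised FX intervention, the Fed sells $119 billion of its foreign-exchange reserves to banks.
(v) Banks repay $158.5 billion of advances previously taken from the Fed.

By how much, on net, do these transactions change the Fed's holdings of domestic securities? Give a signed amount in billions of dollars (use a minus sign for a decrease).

+$176 billion

Asset sale (to non-banks) $256 billion: securities removed from the Fed's portfolio → −$256B.
OMO purchase (from banks) $78 billion: securities added to the Fed's portfolio → +$78B.
Asset purchase (from non-banks) $354 billion: securities added to the Fed's portfolio → +$354B.
FX sale $119 billion: the Fed's securities portfolio is untouched → 0.
Discount-window repayment $158.5 billion: the Fed's securities portfolio is untouched → 0.
Net: −256 + 78 + 354 + 0 + 0 = +$176 billion.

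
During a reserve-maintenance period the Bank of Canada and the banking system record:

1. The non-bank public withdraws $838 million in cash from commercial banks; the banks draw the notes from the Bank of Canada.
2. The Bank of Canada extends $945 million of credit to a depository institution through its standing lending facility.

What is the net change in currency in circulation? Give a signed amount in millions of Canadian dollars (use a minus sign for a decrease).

Currency withdrawal $838 million: notes leave the central bank → +$838M.
Discount-window loan $945 million: no currency enters or leaves circulation → 0.
Net: 838 + 0 = +$838 million.

+$838 million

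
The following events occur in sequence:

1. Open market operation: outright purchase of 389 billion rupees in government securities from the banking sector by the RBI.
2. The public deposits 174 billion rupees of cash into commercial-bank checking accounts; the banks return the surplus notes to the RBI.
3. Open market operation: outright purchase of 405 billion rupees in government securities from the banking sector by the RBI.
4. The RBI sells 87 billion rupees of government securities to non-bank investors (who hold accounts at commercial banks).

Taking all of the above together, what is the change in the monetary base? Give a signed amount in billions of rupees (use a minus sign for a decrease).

OMO purchase (from banks) 389 billion rupees: RBI balance sheet expands → +389B.
Currency deposit 174 billion rupees: just a shift between currency and reserves — both are base money → 0.
OMO purchase (from banks) 405 billion rupees: RBI balance sheet expands → +405B.
Asset sale (to non-banks) 87 billion rupees: RBI balance sheet contracts → −87B.
Net: 389 + 0 + 405 − 87 = +707 billion.

+707 billion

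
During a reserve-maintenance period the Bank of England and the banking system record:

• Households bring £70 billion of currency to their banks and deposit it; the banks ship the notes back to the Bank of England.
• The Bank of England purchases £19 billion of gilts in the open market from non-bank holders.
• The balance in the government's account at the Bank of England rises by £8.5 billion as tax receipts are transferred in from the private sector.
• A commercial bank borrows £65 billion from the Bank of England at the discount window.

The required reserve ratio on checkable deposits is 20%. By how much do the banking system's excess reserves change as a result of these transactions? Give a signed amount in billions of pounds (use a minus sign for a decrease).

Currency deposit £70 billion: reserves +£70B, deposits +£70B.
Asset purchase (from non-banks) £19 billion: reserves +£19B, deposits +£19B.
Government account inflow £8.5 billion: reserves −£8.5B, deposits −£8.5B.
Discount-window loan £65 billion: reserves +£65B, deposits 0.
Totals: Δreserves = +£145.5B, Δdeposits = +£80.5B.
Δrequired reserves = 20% × +£80.5B = +£16.1B.
Δexcess reserves = Δreserves − Δrequired = +£145.5B − (+£16.1B) = +£129.4 billion.

+£129.4 billion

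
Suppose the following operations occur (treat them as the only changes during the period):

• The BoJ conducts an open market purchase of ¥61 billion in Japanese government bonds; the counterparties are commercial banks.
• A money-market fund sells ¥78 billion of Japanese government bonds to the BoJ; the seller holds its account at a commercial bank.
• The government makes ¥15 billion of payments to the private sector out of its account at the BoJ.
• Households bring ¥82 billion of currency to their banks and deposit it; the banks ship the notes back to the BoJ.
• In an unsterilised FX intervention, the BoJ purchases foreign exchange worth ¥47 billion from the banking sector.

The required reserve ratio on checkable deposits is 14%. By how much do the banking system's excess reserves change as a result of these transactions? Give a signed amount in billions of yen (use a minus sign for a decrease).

+¥258.5 billion

OMO purchase (from banks) ¥61 billion: reserves +¥61B, deposits 0.
Asset purchase (from non-banks) ¥78 billion: reserves +¥78B, deposits +¥78B.
Government spending ¥15 billion: reserves +¥15B, deposits +¥15B.
Currency deposit ¥82 billion: reserves +¥82B, deposits +¥82B.
FX purchase ¥47 billion: reserves +¥47B, deposits 0.
Totals: Δreserves = +¥283B, Δdeposits = +¥175B.
Δrequired reserves = 14% × +¥175B = +¥24.5B.
Δexcess reserves = Δreserves − Δrequired = +¥283B − (+¥24.5B) = +¥258.5 billion.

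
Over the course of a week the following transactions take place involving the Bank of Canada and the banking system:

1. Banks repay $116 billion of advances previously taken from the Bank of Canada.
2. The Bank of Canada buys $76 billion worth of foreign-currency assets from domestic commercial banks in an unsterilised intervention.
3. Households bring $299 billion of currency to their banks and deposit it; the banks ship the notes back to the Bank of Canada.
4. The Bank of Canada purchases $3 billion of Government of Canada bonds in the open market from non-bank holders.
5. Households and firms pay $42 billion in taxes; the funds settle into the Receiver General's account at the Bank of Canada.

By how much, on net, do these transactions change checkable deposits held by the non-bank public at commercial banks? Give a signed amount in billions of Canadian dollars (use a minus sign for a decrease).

+$260 billion

Discount-window repayment $116 billion: the counterparty is a bank, so public deposits are unchanged → 0.
FX purchase $76 billion: the counterparty is a bank, so public deposits are unchanged → 0.
Currency deposit $299 billion: non-bank counterparties' bank balances rise → +$299B.
Asset purchase (from non-banks) $3 billion: non-bank counterparties' bank balances rise → +$3B.
Government account inflow $42 billion: non-bank counterparties' bank balances fall → −$42B.
Net: 0 + 0 + 299 + 3 − 42 = +$260 billion.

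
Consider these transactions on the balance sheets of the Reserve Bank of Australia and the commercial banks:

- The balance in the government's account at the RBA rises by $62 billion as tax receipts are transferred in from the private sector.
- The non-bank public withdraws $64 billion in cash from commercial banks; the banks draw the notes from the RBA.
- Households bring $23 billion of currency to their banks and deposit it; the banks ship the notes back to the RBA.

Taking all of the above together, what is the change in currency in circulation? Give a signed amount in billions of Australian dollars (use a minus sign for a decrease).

Government account inflow $62 billion: no currency enters or leaves circulation → 0.
Currency withdrawal $64 billion: notes leave the central bank → +$64B.
Currency deposit $23 billion: notes return to the central bank → −$23B.
Net: 0 + 64 − 23 = +$41 billion.

+$41 billion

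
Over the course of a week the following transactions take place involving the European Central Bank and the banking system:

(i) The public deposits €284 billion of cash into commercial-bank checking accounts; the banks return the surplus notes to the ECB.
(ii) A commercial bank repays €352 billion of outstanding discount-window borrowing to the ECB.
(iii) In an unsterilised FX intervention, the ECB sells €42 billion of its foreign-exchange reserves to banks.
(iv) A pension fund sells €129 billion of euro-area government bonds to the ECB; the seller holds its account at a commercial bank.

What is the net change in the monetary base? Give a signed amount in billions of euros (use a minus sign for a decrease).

Currency deposit €284 billion: just a shift between currency and reserves — both are base money → 0.
Discount-window repayment €352 billion: ECB balance sheet contracts → −€352B.
FX sale €42 billion: ECB balance sheet contracts → −€42B.
Asset purchase (from non-banks) €129 billion: ECB balance sheet expands → +€129B.
Net: 0 − 352 − 42 + 129 = -€265 billion.

-€265 billion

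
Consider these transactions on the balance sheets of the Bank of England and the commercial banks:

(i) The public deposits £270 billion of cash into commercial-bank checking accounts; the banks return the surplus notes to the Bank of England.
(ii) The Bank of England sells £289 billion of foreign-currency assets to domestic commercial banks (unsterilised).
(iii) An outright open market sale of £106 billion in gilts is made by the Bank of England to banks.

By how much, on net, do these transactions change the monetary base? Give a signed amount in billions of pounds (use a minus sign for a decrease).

-£395 billion

Bank of England balance sheet:
  Assets:      Securities −£106B, Foreign assets −£289B
  Liabilities: Bank reserves −£125B, Currency in circulation −£270B
Monetary base = currency + reserves: −£270B + (−£125B) = -£395 billion.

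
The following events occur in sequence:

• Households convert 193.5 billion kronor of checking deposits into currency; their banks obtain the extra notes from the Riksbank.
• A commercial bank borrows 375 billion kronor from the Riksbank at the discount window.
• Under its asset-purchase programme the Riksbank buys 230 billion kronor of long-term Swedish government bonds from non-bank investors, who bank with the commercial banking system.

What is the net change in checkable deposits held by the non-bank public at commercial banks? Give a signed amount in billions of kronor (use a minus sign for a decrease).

+36.5 billion

Currency withdrawal 193.5 billion kronor: non-bank counterparties' bank balances fall → −193.5B.
Discount-window loan 375 billion kronor: the counterparty is a bank, so public deposits are unchanged → 0.
Asset purchase (from non-banks) 230 billion kronor: non-bank counterparties' bank balances rise → +230B.
Net: −193.5 + 0 + 230 = +36.5 billion.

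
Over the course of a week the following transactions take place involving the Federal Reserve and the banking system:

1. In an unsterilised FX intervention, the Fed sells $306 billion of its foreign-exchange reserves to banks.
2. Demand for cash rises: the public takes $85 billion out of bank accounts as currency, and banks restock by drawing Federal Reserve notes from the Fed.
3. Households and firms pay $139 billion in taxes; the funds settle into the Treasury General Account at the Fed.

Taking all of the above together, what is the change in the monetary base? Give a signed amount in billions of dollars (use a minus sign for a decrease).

Fed balance sheet:
  Assets:      Foreign assets −$306B
  Liabilities: Bank reserves −$530B, Currency in circulation +$85B, Government deposits +$139B
Commercial banking system:
  Assets:      Reserves at CB −$530B, Foreign assets +$306B
  Liabilities: Checkable deposits −$224B
Monetary base = currency + reserves: +$85B + (−$530B) = -$445 billion.

-$445 billion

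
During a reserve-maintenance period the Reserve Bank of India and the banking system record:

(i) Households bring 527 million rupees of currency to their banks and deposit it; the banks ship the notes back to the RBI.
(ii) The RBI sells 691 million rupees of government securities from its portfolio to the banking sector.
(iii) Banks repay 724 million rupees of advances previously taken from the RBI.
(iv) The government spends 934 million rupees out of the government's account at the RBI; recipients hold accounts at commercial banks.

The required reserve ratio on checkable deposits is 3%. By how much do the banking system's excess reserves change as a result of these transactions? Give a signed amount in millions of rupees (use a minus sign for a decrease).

+2.17 million

Currency deposit 527 million rupees: reserves +527M, deposits +527M.
OMO sale (to banks) 691 million rupees: reserves −691M, deposits 0.
Discount-window repayment 724 million rupees: reserves −724M, deposits 0.
Government spending 934 million rupees: reserves +934M, deposits +934M.
Totals: Δreserves = +46M, Δdeposits = +1461M.
Δrequired reserves = 3% × +1461M = +43.83M.
Δexcess reserves = Δreserves − Δrequired = +46M − (+43.83M) = +2.17 million.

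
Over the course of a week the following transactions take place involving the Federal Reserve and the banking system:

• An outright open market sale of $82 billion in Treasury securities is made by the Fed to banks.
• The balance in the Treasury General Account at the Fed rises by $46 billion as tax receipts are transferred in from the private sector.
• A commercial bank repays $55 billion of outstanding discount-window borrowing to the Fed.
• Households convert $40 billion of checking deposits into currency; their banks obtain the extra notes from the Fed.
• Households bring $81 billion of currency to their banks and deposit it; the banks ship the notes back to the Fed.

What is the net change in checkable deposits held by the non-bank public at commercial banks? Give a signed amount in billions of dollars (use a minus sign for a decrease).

-$5 billion

OMO sale (to banks) $82 billion: the counterparty is a bank, so public deposits are unchanged → 0.
Government account inflow $46 billion: non-bank counterparties' bank balances fall → −$46B.
Discount-window repayment $55 billion: the counterparty is a bank, so public deposits are unchanged → 0.
Currency withdrawal $40 billion: non-bank counterparties' bank balances fall → −$40B.
Currency deposit $81 billion: non-bank counterparties' bank balances rise → +$81B.
Net: 0 − 46 + 0 − 40 + 81 = -$5 billion.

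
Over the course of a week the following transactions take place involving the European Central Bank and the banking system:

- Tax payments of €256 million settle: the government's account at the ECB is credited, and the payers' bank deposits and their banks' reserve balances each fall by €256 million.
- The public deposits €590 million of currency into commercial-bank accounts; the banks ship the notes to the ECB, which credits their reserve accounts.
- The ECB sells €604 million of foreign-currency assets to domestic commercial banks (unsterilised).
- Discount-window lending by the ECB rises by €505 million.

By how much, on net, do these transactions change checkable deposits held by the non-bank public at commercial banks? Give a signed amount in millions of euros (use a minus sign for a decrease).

+€334 million

Government account inflow €256 million: non-bank counterparties' bank balances fall → −€256M.
Currency deposit €590 million: non-bank counterparties' bank balances rise → +€590M.
FX sale €604 million: the counterparty is a bank, so public deposits are unchanged → 0.
Discount-window loan €505 million: the counterparty is a bank, so public deposits are unchanged → 0.
Net: −256 + 590 + 0 + 0 = +€334 million.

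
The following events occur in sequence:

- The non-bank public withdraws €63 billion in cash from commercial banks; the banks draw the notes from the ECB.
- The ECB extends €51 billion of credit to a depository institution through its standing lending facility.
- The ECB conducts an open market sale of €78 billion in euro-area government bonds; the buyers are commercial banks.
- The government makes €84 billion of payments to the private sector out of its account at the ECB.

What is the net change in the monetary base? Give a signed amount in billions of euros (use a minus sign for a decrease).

+€57 billion

Currency withdrawal €63 billion: just a shift between currency and reserves — both are base money → 0.
Discount-window loan €51 billion: ECB balance sheet expands → +€51B.
OMO sale (to banks) €78 billion: ECB balance sheet contracts → −€78B.
Government spending €84 billion: a non-base liability converts back to reserves → +€84B.
Net: 0 + 51 − 78 + 84 = +€57 billion.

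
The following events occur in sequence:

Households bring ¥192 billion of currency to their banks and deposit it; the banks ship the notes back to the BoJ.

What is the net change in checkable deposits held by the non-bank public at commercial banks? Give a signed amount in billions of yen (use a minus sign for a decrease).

BoJ balance sheet:
  Assets:      no change
  Liabilities: Bank reserves +¥192B, Currency in circulation −¥192B
Commercial banking system:
  Assets:      Reserves at CB +¥192B
  Liabilities: Checkable deposits +¥192B
So the change in checkable deposits held by the non-bank public at commercial banks is +¥192 billion.

+¥192 billion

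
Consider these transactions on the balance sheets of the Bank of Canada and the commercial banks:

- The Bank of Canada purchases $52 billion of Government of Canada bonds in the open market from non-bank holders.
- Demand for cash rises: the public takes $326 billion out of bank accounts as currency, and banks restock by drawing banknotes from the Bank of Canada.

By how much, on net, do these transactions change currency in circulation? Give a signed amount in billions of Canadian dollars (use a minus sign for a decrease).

Asset purchase (from non-banks) $52 billion: no currency enters or leaves circulation → 0.
Currency withdrawal $326 billion: notes leave the central bank → +$326B.
Net: 0 + 326 = +$326 billion.

+$326 billion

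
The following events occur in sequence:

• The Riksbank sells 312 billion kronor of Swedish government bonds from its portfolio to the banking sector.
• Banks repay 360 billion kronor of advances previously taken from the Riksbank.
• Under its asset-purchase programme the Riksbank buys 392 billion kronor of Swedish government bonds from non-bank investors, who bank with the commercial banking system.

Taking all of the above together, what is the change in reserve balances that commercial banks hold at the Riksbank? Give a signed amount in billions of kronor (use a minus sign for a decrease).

Riksbank balance sheet:
  Assets:      Securities +80B, Loans to banks −360B
  Liabilities: Bank reserves −280B
Commercial banking system:
  Assets:      Reserves at CB −280B, Securities +312B
  Liabilities: Checkable deposits +392B, Borrowings from CB −360B
So the change in reserve balances that commercial banks hold at the Riksbank is -280 billion.

-280 billion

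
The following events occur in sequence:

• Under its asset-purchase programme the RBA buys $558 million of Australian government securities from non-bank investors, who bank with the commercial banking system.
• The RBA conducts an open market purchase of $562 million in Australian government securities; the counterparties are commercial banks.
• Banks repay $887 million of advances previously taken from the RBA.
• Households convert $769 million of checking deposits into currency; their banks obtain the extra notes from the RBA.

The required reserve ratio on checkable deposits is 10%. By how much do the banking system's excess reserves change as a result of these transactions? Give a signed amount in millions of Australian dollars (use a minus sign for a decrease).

Asset purchase (from non-banks) $558 million: reserves +$558M, deposits +$558M.
OMO purchase (from banks) $562 million: reserves +$562M, deposits 0.
Discount-window repayment $887 million: reserves −$887M, deposits 0.
Currency withdrawal $769 million: reserves −$769M, deposits −$769M.
Totals: Δreserves = −$536M, Δdeposits = −$211M.
Δrequired reserves = 10% × −$211M = −$21.1M.
Δexcess reserves = Δreserves − Δrequired = −$536M − (−$21.1M) = -$514.9 million.

-$514.9 million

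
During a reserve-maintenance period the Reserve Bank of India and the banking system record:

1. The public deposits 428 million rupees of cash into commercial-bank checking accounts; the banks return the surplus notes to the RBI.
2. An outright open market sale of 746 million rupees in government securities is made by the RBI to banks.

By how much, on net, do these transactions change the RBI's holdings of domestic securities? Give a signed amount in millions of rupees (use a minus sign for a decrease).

-746 million

Currency deposit 428 million rupees: the RBI's securities portfolio is untouched → 0.
OMO sale (to banks) 746 million rupees: securities removed from the RBI's portfolio → −746M.
Net: 0 − 746 = -746 million.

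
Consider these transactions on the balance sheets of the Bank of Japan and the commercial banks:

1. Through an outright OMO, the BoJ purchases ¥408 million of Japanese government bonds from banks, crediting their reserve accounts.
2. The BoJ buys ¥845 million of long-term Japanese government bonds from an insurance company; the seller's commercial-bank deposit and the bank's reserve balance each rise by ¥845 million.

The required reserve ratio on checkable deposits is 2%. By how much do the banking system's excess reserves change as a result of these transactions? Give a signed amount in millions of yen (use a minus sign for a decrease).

OMO purchase (from banks) ¥408 million: reserves +¥408M, deposits 0.
Asset purchase (from non-banks) ¥845 million: reserves +¥845M, deposits +¥845M.
Totals: Δreserves = +¥1253M, Δdeposits = +¥845M.
Δrequired reserves = 2% × +¥845M = +¥16.9M.
Δexcess reserves = Δreserves − Δrequired = +¥1253M − (+¥16.9M) = +¥1236.1 million.

+¥1236.1 million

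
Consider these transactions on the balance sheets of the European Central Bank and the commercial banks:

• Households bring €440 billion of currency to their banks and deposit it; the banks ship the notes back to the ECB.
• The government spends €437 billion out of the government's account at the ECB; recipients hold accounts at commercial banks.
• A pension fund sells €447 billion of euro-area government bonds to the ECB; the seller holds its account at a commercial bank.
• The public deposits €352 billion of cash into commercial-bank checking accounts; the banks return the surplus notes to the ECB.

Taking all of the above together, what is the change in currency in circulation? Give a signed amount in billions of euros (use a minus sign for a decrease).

-€792 billion

Currency deposit €440 billion: notes return to the central bank → −€440B.
Government spending €437 billion: no currency enters or leaves circulation → 0.
Asset purchase (from non-banks) €447 billion: no currency enters or leaves circulation → 0.
Currency deposit €352 billion: notes return to the central bank → −€352B.
Net: −440 + 0 + 0 − 352 = -€792 billion.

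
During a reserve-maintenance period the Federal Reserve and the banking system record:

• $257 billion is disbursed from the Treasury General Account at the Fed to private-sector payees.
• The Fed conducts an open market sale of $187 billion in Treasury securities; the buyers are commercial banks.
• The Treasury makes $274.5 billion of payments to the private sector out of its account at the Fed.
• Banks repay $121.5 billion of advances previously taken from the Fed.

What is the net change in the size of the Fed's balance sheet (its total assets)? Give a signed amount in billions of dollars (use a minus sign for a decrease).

-$308.5 billion

Government spending $257 billion: only the composition of liabilities changes → 0.
OMO sale (to banks) $187 billion: a Fed asset is shed → −$187B.
Government spending $274.5 billion: only the composition of liabilities changes → 0.
Discount-window repayment $121.5 billion: a Fed asset is shed → −$121.5B.
Net: 0 − 187 + 0 − 121.5 = -$308.5 billion.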